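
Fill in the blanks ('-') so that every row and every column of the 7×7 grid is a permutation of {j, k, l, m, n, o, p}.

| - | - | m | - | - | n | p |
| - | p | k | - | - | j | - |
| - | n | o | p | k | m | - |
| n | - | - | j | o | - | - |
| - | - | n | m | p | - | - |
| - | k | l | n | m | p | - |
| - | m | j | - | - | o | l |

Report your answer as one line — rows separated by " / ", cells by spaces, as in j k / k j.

k o m l j n p / m p k o l j n / l n o p k m j / n l p j o k m / o j n m p l k / j k l n m p o / p m j k n o l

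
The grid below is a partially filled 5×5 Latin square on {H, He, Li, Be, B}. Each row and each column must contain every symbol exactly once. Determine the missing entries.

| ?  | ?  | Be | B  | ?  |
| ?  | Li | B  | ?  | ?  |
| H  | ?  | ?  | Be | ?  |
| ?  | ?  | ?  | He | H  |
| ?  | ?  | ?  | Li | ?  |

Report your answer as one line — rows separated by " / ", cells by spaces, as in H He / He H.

(r2,c4) = H
(r4,c3) = Li
(r3,c3) = He
(r5,c3) = H
(r3,c2) = B
(r3,c5) = Li
(r4,c2) = Be
(r5,c2) = He
(r1,c2) = H
(r1,c5) = He
(r2,c5) = Be
(r4,c1) = B
(r5,c1) = Be
(r5,c5) = B
(r1,c1) = Li
(r2,c1) = He

Li H Be B He / He Li B H Be / H B He Be Li / B Be Li He H / Be He H Li B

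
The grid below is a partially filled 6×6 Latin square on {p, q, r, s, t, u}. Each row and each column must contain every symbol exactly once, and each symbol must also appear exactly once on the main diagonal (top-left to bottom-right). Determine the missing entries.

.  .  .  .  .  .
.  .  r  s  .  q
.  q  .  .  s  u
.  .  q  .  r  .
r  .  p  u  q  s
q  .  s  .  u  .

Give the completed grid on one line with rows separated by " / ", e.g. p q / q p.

s r u q t p / t u r s p q / p q t r s u / u s q p r t / r t p u q s / q p s t u r

(r3,c3) = t
(r4,c4) = p
(r4,c6) = t
(r5,c2) = t
(r6,c6) = r
(r1,c3) = u
(r1,c6) = p
(r2,c2) = u
(r3,c1) = p
(r3,c4) = r
(r4,c2) = s
(r6,c2) = p
(r6,c4) = t
(r1,c1) = s
(r1,c2) = r
(r1,c4) = q
(r1,c5) = t
(r2,c1) = t
(r2,c5) = p
(r4,c1) = u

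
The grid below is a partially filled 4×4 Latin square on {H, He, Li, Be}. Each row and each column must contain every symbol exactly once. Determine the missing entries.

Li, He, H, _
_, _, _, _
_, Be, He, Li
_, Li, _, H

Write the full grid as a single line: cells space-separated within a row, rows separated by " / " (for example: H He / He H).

Li He H Be / Be H Li He / H Be He Li / He Li Be H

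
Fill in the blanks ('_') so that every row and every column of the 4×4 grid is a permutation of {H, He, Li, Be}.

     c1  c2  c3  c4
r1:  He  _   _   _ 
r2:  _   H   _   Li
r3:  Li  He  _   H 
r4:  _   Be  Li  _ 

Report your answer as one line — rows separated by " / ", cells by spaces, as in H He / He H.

He Li H Be / Be H He Li / Li He Be H / H Be Li He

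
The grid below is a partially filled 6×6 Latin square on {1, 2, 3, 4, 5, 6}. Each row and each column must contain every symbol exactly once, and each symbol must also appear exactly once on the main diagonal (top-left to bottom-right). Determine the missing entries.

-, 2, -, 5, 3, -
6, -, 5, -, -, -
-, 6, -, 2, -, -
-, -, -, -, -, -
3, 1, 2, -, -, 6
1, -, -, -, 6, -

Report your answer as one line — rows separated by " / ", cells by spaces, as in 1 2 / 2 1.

4 2 6 5 3 1 / 6 3 5 1 2 4 / 5 6 1 2 4 3 / 2 4 3 6 1 5 / 3 1 2 4 5 6 / 1 5 4 3 6 2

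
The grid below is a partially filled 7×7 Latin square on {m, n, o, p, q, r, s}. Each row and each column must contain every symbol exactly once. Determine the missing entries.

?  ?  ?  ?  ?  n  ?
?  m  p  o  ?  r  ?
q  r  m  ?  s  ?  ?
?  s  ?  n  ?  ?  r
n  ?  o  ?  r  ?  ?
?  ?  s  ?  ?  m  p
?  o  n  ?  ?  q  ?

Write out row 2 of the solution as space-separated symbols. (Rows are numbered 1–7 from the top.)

s m p o n r q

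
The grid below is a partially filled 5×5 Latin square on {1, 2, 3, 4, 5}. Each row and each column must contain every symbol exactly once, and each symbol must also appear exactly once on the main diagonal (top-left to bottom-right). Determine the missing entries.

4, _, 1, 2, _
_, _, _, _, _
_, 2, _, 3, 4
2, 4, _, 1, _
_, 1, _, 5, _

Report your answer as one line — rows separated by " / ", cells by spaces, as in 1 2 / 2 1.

row 2 is empty so far; column 4 has {1,2,3,5} — only 4 is left for (r2,c4).
row 3 has {2,3,4}; column 3 has {1}; the diagonal has {1,4} — only 5 is left for (r3,c3).
row 4 has {1,2,4}; column 3 has {1,5} — only 3 is left for (r4,c3).
row 4 has {1,2,3,4}; column 5 has {4} — only 5 is left for (r4,c5).
row 5 has {1,5}; column 1 has {2,4} — only 3 is left for (r5,c1).
row 5 has {1,3,5}; column 5 has {4,5}; the diagonal has {1,4,5} — only 2 is left for (r5,c5).
row 1 has {1,2,4}; column 5 has {2,4,5} — only 3 is left for (r1,c5).
row 2 has {4}; column 2 has {1,2,4}; the diagonal has {1,2,4,5} — only 3 is left for (r2,c2).
row 2 has {3,4}; column 3 has {1,3,5} — only 2 is left for (r2,c3).
row 2 has {2,3,4}; column 5 has {2,3,4,5} — only 1 is left for (r2,c5).
row 3 has {2,3,4,5}; column 1 has {2,3,4} — only 1 is left for (r3,c1).
row 5 has {1,2,3,5}; column 3 has {1,2,3,5} — only 4 is left for (r5,c3).
row 1 has {1,2,3,4}; column 2 has {1,2,3,4} — only 5 is left for (r1,c2).
row 2 has {1,2,3,4}; column 1 has {1,2,3,4} — only 5 is left for (r2,c1).

4 5 1 2 3 / 5 3 2 4 1 / 1 2 5 3 4 / 2 4 3 1 5 / 3 1 4 5 2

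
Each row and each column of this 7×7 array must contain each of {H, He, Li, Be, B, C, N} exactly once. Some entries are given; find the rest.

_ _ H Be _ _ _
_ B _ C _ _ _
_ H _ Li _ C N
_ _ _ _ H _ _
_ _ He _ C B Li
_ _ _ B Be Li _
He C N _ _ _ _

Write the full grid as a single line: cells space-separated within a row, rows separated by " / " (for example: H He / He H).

Li N H Be B He C / Be B Li C N H He / B H Be Li He C N / C Li B He H N Be / H Be He N C B Li / N He C B Be Li H / He C N H Li Be B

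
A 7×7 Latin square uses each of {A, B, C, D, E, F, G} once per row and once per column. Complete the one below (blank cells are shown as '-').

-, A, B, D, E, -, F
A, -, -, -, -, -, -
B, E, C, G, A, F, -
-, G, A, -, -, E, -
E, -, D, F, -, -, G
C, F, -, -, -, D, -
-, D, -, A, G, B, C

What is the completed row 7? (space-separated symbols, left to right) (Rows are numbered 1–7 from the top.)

F D E A G B C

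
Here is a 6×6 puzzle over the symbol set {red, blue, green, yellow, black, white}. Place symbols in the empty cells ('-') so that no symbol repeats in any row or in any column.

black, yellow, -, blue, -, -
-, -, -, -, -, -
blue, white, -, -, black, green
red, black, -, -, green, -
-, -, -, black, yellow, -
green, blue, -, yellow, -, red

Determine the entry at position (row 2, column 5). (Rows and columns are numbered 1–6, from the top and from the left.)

At row 1, column 6: row 1 has {blue,yellow,black}; column 6 has {red,green}; that leaves white.
At row 3, column 4: row 3 has {blue,green,black,white}; column 4 has {blue,yellow,black}; that leaves red.
At row 4, column 4: row 4 has {red,green,black}; column 4 has {red,blue,yellow,black}; that leaves white.
At row 5, column 1: row 5 has {yellow,black}; column 1 has {red,blue,green,black}; that leaves white.
At row 5, column 6: row 5 has {yellow,black,white}; column 6 has {red,green,white}; that leaves blue.
At row 6, column 5: row 6 has {red,blue,green,yellow}; column 5 has {green,yellow,black}; that leaves white.
At row 1, column 5: row 1 has {blue,yellow,black,white}; column 5 has {green,yellow,black,white}; that leaves red.
At row 2, column 1: row 2 is empty so far; column 1 has {red,blue,green,black,white}; that leaves yellow.
At row 2, column 4: row 2 has {yellow}; column 4 has {red,blue,yellow,black,white}; that leaves green.
At row 2, column 5: row 2 has {green,yellow}; column 5 has {red,green,yellow,black,white}; that leaves blue.

blue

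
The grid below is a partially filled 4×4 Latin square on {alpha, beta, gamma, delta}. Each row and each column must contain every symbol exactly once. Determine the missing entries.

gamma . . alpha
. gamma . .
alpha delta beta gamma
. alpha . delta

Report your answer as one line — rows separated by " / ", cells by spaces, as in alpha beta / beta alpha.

At row 1, column 2: row 1 has {alpha,gamma}; column 2 has {alpha,gamma,delta}; that leaves beta.
At row 1, column 3: row 1 has {alpha,beta,gamma}; column 3 has {beta}; that leaves delta.
At row 2, column 3: row 2 has {gamma}; column 3 has {beta,delta}; that leaves alpha.
At row 2, column 4: row 2 has {alpha,gamma}; column 4 has {alpha,gamma,delta}; that leaves beta.
At row 4, column 1: row 4 has {alpha,delta}; column 1 has {alpha,gamma}; that leaves beta.
At row 4, column 3: row 4 has {alpha,beta,delta}; column 3 has {alpha,beta,delta}; that leaves gamma.
At row 2, column 1: row 2 has {alpha,beta,gamma}; column 1 has {alpha,beta,gamma}; that leaves delta.

gamma beta delta alpha / delta gamma alpha beta / alpha delta beta gamma / beta alpha gamma delta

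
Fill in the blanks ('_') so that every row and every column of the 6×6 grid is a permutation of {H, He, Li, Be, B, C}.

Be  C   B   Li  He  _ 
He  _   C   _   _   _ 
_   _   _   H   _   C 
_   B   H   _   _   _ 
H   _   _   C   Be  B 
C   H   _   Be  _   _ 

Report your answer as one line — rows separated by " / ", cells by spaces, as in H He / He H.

Be C B Li He H / He Be C B H Li / B He Be H Li C / Li B H He C Be / H Li He C Be B / C H Li Be B He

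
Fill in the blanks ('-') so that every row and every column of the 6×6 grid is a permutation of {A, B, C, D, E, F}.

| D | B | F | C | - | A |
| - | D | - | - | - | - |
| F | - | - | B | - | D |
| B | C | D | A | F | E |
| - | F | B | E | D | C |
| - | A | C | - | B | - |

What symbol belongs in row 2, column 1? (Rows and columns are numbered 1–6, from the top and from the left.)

(r1,c5) = E
(r2,c4) = F
(r2,c6) = B
(r3,c2) = E
(r3,c3) = A
(r3,c5) = C
(r5,c1) = A
(r6,c1) = E
(r6,c4) = D
(r6,c6) = F
(r2,c1) = C

C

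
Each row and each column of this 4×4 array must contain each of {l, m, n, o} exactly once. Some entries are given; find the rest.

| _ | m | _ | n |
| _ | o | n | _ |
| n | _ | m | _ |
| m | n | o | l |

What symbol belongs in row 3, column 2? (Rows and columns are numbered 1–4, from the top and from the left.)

l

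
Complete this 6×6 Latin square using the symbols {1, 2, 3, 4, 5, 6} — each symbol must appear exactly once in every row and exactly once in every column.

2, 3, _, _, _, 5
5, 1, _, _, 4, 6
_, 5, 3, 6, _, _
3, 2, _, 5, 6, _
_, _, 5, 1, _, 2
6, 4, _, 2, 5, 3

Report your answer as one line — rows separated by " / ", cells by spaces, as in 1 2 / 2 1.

2 3 6 4 1 5 / 5 1 2 3 4 6 / 1 5 3 6 2 4 / 3 2 4 5 6 1 / 4 6 5 1 3 2 / 6 4 1 2 5 3

(r1,c4) = 4
(r1,c5) = 1
(r2,c3) = 2
(r2,c4) = 3
(r3,c5) = 2
(r5,c1) = 4
(r5,c2) = 6
(r5,c5) = 3
(r6,c3) = 1
(r1,c3) = 6
(r3,c1) = 1
(r3,c6) = 4
(r4,c3) = 4
(r4,c6) = 1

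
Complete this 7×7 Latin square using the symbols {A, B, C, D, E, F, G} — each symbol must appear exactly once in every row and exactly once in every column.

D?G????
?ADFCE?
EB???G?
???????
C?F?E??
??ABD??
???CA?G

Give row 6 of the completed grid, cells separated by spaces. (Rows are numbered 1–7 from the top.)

F G A B D C E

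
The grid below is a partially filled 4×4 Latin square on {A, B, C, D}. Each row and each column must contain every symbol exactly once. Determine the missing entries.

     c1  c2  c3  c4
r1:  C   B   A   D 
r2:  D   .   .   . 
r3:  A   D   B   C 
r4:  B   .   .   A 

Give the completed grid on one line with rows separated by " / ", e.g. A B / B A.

C B A D / D A C B / A D B C / B C D A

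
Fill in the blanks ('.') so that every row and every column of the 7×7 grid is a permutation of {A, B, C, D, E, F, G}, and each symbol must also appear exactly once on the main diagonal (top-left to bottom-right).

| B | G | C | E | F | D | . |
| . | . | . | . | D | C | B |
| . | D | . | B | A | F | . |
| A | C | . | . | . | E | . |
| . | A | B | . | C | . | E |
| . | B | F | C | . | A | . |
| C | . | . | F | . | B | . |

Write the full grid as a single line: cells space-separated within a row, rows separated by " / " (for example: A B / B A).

B G C E F D A / E F G A D C B / G D E B A F C / A C D G B E F / F A B D C G E / D B F C E A G / C E A F G B D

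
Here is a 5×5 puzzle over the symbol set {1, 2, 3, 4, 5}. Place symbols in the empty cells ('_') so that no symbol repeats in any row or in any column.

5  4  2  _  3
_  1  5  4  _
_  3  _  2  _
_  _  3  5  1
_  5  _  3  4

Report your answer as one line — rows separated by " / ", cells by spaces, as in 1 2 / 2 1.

5 4 2 1 3 / 3 1 5 4 2 / 1 3 4 2 5 / 4 2 3 5 1 / 2 5 1 3 4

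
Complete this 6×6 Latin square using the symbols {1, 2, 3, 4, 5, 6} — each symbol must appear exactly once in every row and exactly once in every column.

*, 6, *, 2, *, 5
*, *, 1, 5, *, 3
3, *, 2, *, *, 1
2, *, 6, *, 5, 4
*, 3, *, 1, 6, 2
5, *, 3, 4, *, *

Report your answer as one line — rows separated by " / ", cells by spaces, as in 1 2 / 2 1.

1 6 4 2 3 5 / 6 4 1 5 2 3 / 3 5 2 6 4 1 / 2 1 6 3 5 4 / 4 3 5 1 6 2 / 5 2 3 4 1 6

(r1,c3) = 4
(r3,c4) = 6
(r3,c5) = 4
(r4,c2) = 1
(r4,c4) = 3
(r5,c1) = 4
(r5,c3) = 5
(r6,c2) = 2
(r6,c5) = 1
(r6,c6) = 6
(r1,c1) = 1
(r1,c5) = 3
(r2,c1) = 6
(r2,c2) = 4
(r2,c5) = 2
(r3,c2) = 5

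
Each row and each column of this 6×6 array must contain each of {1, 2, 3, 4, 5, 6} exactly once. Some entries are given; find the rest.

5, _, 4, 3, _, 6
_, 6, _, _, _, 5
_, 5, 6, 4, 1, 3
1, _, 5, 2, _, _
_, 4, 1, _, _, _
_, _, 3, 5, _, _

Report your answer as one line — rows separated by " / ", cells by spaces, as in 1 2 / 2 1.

5 1 4 3 2 6 / 4 6 2 1 3 5 / 2 5 6 4 1 3 / 1 3 5 2 6 4 / 3 4 1 6 5 2 / 6 2 3 5 4 1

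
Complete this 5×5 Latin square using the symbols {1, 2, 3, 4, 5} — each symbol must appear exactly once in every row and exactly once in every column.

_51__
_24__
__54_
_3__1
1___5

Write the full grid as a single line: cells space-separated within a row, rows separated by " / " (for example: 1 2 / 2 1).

2 5 1 3 4 / 5 2 4 1 3 / 3 1 5 4 2 / 4 3 2 5 1 / 1 4 3 2 5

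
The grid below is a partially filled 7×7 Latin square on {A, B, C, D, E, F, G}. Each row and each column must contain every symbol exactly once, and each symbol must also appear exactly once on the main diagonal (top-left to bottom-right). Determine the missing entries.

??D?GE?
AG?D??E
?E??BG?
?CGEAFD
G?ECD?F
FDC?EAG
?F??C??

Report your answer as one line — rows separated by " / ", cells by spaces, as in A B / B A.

C B D F G E A / A G B D F C E / D E F A B G C / B C G E A F D / G A E C D B F / F D C B E A G / E F A G C D B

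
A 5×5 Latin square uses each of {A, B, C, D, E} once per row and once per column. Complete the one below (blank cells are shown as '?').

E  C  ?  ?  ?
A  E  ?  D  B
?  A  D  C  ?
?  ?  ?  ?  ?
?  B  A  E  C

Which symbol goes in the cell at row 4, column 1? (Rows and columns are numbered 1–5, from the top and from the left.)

C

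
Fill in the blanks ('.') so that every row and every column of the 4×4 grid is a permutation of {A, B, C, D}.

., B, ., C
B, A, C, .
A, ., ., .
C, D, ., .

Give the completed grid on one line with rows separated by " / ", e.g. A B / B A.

D B A C / B A C D / A C D B / C D B A

Cell (r1,c1): row 1 has {B,C}; column 1 has {A,B,C} → D.
Cell (r1,c3): row 1 has {B,C,D}; column 3 has {C} → A.
Cell (r2,c4): row 2 has {A,B,C}; column 4 has {C} → D.
Cell (r3,c2): row 3 has {A}; column 2 has {A,B,D} → C.
Cell (r3,c4): row 3 has {A,C}; column 4 has {C,D} → B.
Cell (r4,c3): row 4 has {C,D}; column 3 has {A,C} → B.
Cell (r4,c4): row 4 has {B,C,D}; column 4 has {B,C,D} → A.
Cell (r3,c3): row 3 has {A,B,C}; column 3 has {A,B,C} → D.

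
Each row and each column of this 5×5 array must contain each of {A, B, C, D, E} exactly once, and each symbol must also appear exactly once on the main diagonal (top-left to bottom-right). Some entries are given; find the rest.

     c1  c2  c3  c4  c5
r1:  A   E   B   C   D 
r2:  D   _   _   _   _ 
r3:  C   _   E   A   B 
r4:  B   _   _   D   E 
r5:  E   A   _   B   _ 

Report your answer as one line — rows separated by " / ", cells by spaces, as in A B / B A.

A E B C D / D B C E A / C D E A B / B C A D E / E A D B C

(r2,c4) = E
(r3,c2) = D
(r4,c2) = C
(r4,c3) = A
(r5,c5) = C
(r2,c2) = B
(r2,c3) = C
(r2,c5) = A
(r5,c3) = D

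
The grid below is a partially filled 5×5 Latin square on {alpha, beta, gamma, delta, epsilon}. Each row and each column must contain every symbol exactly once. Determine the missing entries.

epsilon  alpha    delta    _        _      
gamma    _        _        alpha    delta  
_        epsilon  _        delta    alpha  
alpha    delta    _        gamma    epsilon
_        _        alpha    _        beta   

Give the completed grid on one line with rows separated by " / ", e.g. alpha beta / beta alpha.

Cell (r1,c4): row 1 has {alpha,delta,epsilon}; column 4 has {alpha,gamma,delta} → beta.
Cell (r1,c5): row 1 has {alpha,beta,delta,epsilon}; column 5 has {alpha,beta,delta,epsilon} → gamma.
Cell (r2,c2): row 2 has {alpha,gamma,delta}; column 2 has {alpha,delta,epsilon} → beta.
Cell (r2,c3): row 2 has {alpha,beta,gamma,delta}; column 3 has {alpha,delta} → epsilon.
Cell (r3,c1): row 3 has {alpha,delta,epsilon}; column 1 has {alpha,gamma,epsilon} → beta.
Cell (r3,c3): row 3 has {alpha,beta,delta,epsilon}; column 3 has {alpha,delta,epsilon} → gamma.
Cell (r4,c3): row 4 has {alpha,gamma,delta,epsilon}; column 3 has {alpha,gamma,delta,epsilon} → beta.
Cell (r5,c1): row 5 has {alpha,beta}; column 1 has {alpha,beta,gamma,epsilon} → delta.
Cell (r5,c2): row 5 has {alpha,beta,delta}; column 2 has {alpha,beta,delta,epsilon} → gamma.
Cell (r5,c4): row 5 has {alpha,beta,gamma,delta}; column 4 has {alpha,beta,gamma,delta} → epsilon.

epsilon alpha delta beta gamma / gamma beta epsilon alpha delta / beta epsilon gamma delta alpha / alpha delta beta gamma epsilon / delta gamma alpha epsilon beta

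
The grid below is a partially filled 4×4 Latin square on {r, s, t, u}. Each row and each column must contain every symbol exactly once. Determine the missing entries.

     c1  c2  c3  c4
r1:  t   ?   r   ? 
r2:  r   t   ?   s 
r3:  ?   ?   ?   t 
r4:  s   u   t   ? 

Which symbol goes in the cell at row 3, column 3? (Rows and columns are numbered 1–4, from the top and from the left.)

s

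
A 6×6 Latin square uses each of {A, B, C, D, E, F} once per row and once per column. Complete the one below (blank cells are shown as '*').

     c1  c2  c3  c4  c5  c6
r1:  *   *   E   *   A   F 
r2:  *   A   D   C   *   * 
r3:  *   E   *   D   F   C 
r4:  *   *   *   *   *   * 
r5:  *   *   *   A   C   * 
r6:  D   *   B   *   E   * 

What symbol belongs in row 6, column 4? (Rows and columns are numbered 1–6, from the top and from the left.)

F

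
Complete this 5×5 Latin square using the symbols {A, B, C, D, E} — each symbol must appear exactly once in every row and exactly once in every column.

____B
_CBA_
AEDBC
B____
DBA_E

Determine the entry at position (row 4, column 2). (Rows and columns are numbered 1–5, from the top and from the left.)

row 2 has {A,B,C}; column 1 has {A,B,D} — only E is left for (r2,c1).
row 2 has {A,B,C,E}; column 5 has {B,C,E} — only D is left for (r2,c5).
row 4 has {B}; column 5 has {B,C,D,E} — only A is left for (r4,c5).
row 5 has {A,B,D,E}; column 4 has {A,B} — only C is left for (r5,c4).
row 1 has {B}; column 1 has {A,B,D,E} — only C is left for (r1,c1).
row 1 has {B,C}; column 3 has {A,B,D} — only E is left for (r1,c3).
row 1 has {B,C,E}; column 4 has {A,B,C} — only D is left for (r1,c4).
row 4 has {A,B}; column 2 has {B,C,E} — only D is left for (r4,c2).

D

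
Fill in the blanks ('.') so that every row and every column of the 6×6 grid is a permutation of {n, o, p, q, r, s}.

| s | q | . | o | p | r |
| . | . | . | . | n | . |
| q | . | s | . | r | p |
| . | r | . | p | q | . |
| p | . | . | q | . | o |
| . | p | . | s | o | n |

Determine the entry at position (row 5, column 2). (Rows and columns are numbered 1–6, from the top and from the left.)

(r1,c3): row 1 has {o,p,q,r,s}; column 3 has {s}, so it must be n.
(r2,c4): row 2 has {n}; column 4 has {o,p,q,s}, so it must be r.
(r3,c4): row 3 has {p,q,r,s}; column 4 has {o,p,q,r,s}, so it must be n.
(r4,c3): row 4 has {p,q,r}; column 3 has {n,s}, so it must be o.
(r4,c6): row 4 has {o,p,q,r}; column 6 has {n,o,p,r}, so it must be s.
(r5,c3): row 5 has {o,p,q}; column 3 has {n,o,s}, so it must be r.
(r5,c5): row 5 has {o,p,q,r}; column 5 has {n,o,p,q,r}, so it must be s.
(r6,c1): row 6 has {n,o,p,s}; column 1 has {p,q,s}, so it must be r.
(r6,c3): row 6 has {n,o,p,r,s}; column 3 has {n,o,r,s}, so it must be q.
(r2,c1): row 2 has {n,r}; column 1 has {p,q,r,s}, so it must be o.
(r2,c2): row 2 has {n,o,r}; column 2 has {p,q,r}, so it must be s.
(r2,c3): row 2 has {n,o,r,s}; column 3 has {n,o,q,r,s}, so it must be p.
(r2,c6): row 2 has {n,o,p,r,s}; column 6 has {n,o,p,r,s}, so it must be q.
(r3,c2): row 3 has {n,p,q,r,s}; column 2 has {p,q,r,s}, so it must be o.
(r4,c1): row 4 has {o,p,q,r,s}; column 1 has {o,p,q,r,s}, so it must be n.
(r5,c2): row 5 has {o,p,q,r,s}; column 2 has {o,p,q,r,s}, so it must be n.

n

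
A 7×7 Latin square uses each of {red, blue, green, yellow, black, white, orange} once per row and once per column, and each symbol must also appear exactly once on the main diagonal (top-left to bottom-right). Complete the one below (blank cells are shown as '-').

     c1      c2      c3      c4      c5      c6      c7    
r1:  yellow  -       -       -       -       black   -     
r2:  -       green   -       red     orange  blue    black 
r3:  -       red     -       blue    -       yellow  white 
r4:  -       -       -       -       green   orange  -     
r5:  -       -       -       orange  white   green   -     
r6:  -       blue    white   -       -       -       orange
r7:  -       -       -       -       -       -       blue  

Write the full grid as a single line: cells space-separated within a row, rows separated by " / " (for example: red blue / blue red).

yellow orange red white blue black green / white green yellow red orange blue black / green red orange blue black yellow white / red white blue black green orange yellow / blue yellow black orange white green red / black blue white green yellow red orange / orange black green yellow red white blue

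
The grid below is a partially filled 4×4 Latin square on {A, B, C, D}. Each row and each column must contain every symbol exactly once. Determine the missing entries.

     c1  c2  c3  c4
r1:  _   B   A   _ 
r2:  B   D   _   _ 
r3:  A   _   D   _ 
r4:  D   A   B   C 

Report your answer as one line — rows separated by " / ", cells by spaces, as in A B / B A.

C B A D / B D C A / A C D B / D A B C

At row 1, column 1: row 1 has {A,B}; column 1 has {A,B,D}; that leaves C.
At row 1, column 4: row 1 has {A,B,C}; column 4 has {C}; that leaves D.
At row 2, column 3: row 2 has {B,D}; column 3 has {A,B,D}; that leaves C.
At row 2, column 4: row 2 has {B,C,D}; column 4 has {C,D}; that leaves A.
At row 3, column 2: row 3 has {A,D}; column 2 has {A,B,D}; that leaves C.
At row 3, column 4: row 3 has {A,C,D}; column 4 has {A,C,D}; that leaves B.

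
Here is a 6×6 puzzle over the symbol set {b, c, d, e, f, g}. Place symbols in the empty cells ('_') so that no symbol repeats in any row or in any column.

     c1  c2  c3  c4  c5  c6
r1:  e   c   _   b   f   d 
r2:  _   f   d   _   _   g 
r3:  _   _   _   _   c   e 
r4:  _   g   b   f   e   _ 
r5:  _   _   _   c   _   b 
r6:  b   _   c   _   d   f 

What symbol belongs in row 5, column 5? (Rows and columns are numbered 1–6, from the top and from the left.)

(r1,c3) = g
(r2,c1) = c
(r2,c4) = e
(r2,c5) = b
(r3,c3) = f
(r4,c1) = d
(r4,c6) = c
(r5,c3) = e
(r5,c5) = g

g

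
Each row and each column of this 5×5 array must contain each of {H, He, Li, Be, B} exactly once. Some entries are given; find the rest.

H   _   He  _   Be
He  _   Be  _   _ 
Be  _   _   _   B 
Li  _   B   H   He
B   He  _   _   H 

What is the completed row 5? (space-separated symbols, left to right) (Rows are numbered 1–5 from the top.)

B He Li Be H

(r2,c5) = Li
(r4,c2) = Be
(r5,c3) = Li
(r5,c4) = Be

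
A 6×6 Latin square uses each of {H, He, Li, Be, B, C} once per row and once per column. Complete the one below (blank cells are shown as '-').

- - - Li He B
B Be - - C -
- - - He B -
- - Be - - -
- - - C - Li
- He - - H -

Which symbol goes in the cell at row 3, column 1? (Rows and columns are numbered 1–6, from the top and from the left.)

(r2,c4) = H
(r2,c6) = He
(r4,c4) = B
(r4,c5) = Li
(r5,c5) = Be
(r6,c4) = Be
(r6,c6) = C
(r2,c3) = Li
(r4,c6) = H
(r6,c1) = Li
(r6,c3) = B
(r3,c6) = Be
(r4,c2) = C
(r1,c2) = H
(r1,c3) = C
(r3,c2) = Li
(r3,c3) = H
(r4,c1) = He
(r5,c1) = H
(r5,c2) = B
(r5,c3) = He
(r1,c1) = Be
(r3,c1) = C

C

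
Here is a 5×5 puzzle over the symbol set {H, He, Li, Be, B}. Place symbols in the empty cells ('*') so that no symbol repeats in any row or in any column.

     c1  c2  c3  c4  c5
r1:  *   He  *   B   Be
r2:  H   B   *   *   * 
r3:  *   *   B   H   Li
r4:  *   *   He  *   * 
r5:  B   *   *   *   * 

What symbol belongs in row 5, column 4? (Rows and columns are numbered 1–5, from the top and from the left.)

He

(r1,c1): row 1 has {He,Be,B}; column 1 has {H,B}, so it must be Li.
(r1,c3): row 1 has {He,Li,Be,B}; column 3 has {He,B}, so it must be H.
(r2,c5): row 2 has {H,B}; column 5 has {Li,Be}, so it must be He.
(r3,c2): row 3 has {H,Li,B}; column 2 has {He,B}, so it must be Be.
(r4,c1): row 4 has {He}; column 1 has {H,Li,B}, so it must be Be.
(r4,c4): row 4 has {He,Be}; column 4 has {H,B}, so it must be Li.
(r5,c5): row 5 has {B}; column 5 has {He,Li,Be}, so it must be H.
(r2,c4): row 2 has {H,He,B}; column 4 has {H,Li,B}, so it must be Be.
(r3,c1): row 3 has {H,Li,Be,B}; column 1 has {H,Li,Be,B}, so it must be He.
(r4,c2): row 4 has {He,Li,Be}; column 2 has {He,Be,B}, so it must be H.
(r4,c5): row 4 has {H,He,Li,Be}; column 5 has {H,He,Li,Be}, so it must be B.
(r5,c2): row 5 has {H,B}; column 2 has {H,He,Be,B}, so it must be Li.
(r5,c3): row 5 has {H,Li,B}; column 3 has {H,He,B}, so it must be Be.
(r5,c4): row 5 has {H,Li,Be,B}; column 4 has {H,Li,Be,B}, so it must be He.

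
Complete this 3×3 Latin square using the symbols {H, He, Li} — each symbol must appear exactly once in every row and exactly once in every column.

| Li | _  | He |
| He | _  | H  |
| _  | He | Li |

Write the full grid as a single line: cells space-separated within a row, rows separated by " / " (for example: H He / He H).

Li H He / He Li H / H He Li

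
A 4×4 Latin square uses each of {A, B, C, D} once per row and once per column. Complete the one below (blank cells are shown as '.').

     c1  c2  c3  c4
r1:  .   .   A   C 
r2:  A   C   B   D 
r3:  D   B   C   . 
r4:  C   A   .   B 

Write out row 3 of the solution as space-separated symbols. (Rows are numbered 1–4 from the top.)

D B C A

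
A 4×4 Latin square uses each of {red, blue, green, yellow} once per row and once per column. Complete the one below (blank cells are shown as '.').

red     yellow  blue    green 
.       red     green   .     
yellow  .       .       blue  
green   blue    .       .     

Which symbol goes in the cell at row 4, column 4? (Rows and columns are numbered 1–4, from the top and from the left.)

(r2,c1) = blue
(r2,c4) = yellow
(r3,c2) = green
(r3,c3) = red
(r4,c3) = yellow
(r4,c4) = red

red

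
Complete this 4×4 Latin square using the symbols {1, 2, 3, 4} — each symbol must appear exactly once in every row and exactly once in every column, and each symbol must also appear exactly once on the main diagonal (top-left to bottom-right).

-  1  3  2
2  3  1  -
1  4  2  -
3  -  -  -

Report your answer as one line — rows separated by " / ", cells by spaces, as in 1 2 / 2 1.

4 1 3 2 / 2 3 1 4 / 1 4 2 3 / 3 2 4 1

row 1 has {1,2,3}; column 1 has {1,2,3}; the diagonal has {2,3} — only 4 is left for (r1,c1).
row 2 has {1,2,3}; column 4 has {2} — only 4 is left for (r2,c4).
row 3 has {1,2,4}; column 4 has {2,4} — only 3 is left for (r3,c4).
row 4 has {3}; column 2 has {1,3,4} — only 2 is left for (r4,c2).
row 4 has {2,3}; column 3 has {1,2,3} — only 4 is left for (r4,c3).
row 4 has {2,3,4}; column 4 has {2,3,4}; the diagonal has {2,3,4} — only 1 is left for (r4,c4).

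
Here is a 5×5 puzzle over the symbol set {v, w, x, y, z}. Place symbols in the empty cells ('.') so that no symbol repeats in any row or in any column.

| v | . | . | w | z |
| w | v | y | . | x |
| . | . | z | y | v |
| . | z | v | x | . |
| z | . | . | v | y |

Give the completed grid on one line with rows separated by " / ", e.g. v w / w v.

Cell (r1,c3): row 1 has {v,w,z}; column 3 has {v,y,z} → x.
Cell (r2,c4): row 2 has {v,w,x,y}; column 4 has {v,w,x,y} → z.
Cell (r3,c1): row 3 has {v,y,z}; column 1 has {v,w,z} → x.
Cell (r3,c2): row 3 has {v,x,y,z}; column 2 has {v,z} → w.
Cell (r4,c1): row 4 has {v,x,z}; column 1 has {v,w,x,z} → y.
Cell (r4,c5): row 4 has {v,x,y,z}; column 5 has {v,x,y,z} → w.
Cell (r5,c2): row 5 has {v,y,z}; column 2 has {v,w,z} → x.
Cell (r5,c3): row 5 has {v,x,y,z}; column 3 has {v,x,y,z} → w.
Cell (r1,c2): row 1 has {v,w,x,z}; column 2 has {v,w,x,z} → y.

v y x w z / w v y z x / x w z y v / y z v x w / z x w v y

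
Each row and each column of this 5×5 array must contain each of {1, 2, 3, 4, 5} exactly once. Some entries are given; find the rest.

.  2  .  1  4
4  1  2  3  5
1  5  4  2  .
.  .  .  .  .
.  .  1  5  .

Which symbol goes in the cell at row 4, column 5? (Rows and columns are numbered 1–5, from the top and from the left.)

(r3,c5): row 3 has {1,2,4,5}; column 5 has {4,5}, so it must be 3.
(r4,c4): row 4 is empty so far; column 4 has {1,2,3,5}, so it must be 4.
(r5,c5): row 5 has {1,5}; column 5 has {3,4,5}, so it must be 2.
(r4,c2): row 4 has {4}; column 2 has {1,2,5}, so it must be 3.
(r4,c3): row 4 has {3,4}; column 3 has {1,2,4}, so it must be 5.
(r4,c5): row 4 has {3,4,5}; column 5 has {2,3,4,5}, so it must be 1.

1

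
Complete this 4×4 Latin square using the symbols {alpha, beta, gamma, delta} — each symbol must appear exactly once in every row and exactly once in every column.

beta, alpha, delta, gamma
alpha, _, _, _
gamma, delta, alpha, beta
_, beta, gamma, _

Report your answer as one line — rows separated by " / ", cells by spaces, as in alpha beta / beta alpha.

beta alpha delta gamma / alpha gamma beta delta / gamma delta alpha beta / delta beta gamma alpha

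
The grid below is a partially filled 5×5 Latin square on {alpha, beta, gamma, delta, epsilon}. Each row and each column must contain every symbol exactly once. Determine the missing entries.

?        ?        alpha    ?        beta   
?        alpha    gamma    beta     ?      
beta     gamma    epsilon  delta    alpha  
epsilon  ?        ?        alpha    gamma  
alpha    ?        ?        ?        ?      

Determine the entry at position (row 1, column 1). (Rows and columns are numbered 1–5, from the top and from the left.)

(r2,c1): row 2 has {alpha,beta,gamma}; column 1 has {alpha,beta,epsilon}, so it must be delta.
(r2,c5): row 2 has {alpha,beta,gamma,delta}; column 5 has {alpha,beta,gamma}, so it must be epsilon.
(r5,c5): row 5 has {alpha}; column 5 has {alpha,beta,gamma,epsilon}, so it must be delta.
(r1,c1): row 1 has {alpha,beta}; column 1 has {alpha,beta,delta,epsilon}, so it must be gamma.

gamma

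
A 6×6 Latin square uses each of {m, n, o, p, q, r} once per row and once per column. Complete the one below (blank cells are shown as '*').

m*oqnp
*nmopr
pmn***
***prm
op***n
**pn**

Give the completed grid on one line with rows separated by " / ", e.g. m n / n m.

(r1,c2) = r
(r2,c1) = q
(r3,c4) = r
(r4,c1) = n
(r4,c3) = q
(r5,c3) = r
(r5,c4) = m
(r5,c5) = q
(r6,c1) = r
(r3,c5) = o
(r3,c6) = q
(r4,c2) = o
(r6,c2) = q
(r6,c5) = m
(r6,c6) = o

m r o q n p / q n m o p r / p m n r o q / n o q p r m / o p r m q n / r q p n m o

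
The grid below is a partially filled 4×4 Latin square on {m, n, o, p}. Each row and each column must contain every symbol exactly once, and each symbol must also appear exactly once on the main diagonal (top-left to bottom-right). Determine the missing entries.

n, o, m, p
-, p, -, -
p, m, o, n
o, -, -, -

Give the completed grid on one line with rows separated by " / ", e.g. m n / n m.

n o m p / m p n o / p m o n / o n p m

(r2,c1): row 2 has {p}; column 1 has {n,o,p}, so it must be m.
(r2,c3): row 2 has {m,p}; column 3 has {m,o}, so it must be n.
(r2,c4): row 2 has {m,n,p}; column 4 has {n,p}, so it must be o.
(r4,c2): row 4 has {o}; column 2 has {m,o,p}, so it must be n.
(r4,c3): row 4 has {n,o}; column 3 has {m,n,o}, so it must be p.
(r4,c4): row 4 has {n,o,p}; column 4 has {n,o,p}; the diagonal has {n,o,p}, so it must be m.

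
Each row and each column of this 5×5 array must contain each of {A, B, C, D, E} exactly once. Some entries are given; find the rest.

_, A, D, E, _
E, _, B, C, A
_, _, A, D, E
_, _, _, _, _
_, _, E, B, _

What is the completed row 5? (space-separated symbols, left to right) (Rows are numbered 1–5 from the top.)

A C E B D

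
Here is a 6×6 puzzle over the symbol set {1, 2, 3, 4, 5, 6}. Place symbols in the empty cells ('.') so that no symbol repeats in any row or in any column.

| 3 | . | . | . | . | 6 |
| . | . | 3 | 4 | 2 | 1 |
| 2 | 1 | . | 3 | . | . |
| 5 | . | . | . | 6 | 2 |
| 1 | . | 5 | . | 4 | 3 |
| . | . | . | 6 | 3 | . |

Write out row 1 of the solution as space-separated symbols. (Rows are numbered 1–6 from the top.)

3 4 2 5 1 6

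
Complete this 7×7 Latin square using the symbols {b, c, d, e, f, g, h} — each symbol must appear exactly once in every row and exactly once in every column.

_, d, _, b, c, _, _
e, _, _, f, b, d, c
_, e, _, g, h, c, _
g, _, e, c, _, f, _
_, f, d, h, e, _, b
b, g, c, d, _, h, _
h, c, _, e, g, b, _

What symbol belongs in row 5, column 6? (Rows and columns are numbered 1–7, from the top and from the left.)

g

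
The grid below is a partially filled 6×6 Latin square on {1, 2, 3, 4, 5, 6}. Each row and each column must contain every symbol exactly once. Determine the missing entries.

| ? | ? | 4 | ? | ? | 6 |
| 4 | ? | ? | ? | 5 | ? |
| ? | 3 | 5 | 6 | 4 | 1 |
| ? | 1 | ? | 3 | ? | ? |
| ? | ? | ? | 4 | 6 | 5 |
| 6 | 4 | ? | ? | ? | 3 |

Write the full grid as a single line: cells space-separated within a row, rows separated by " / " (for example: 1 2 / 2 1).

(r2,c6) = 2
(r3,c1) = 2
(r4,c1) = 5
(r4,c5) = 2
(r4,c6) = 4
(r5,c2) = 2
(r6,c5) = 1
(r1,c2) = 5
(r1,c5) = 3
(r2,c2) = 6
(r2,c4) = 1
(r4,c3) = 6
(r6,c3) = 2
(r6,c4) = 5
(r1,c1) = 1
(r1,c4) = 2
(r2,c3) = 3
(r5,c1) = 3
(r5,c3) = 1

1 5 4 2 3 6 / 4 6 3 1 5 2 / 2 3 5 6 4 1 / 5 1 6 3 2 4 / 3 2 1 4 6 5 / 6 4 2 5 1 3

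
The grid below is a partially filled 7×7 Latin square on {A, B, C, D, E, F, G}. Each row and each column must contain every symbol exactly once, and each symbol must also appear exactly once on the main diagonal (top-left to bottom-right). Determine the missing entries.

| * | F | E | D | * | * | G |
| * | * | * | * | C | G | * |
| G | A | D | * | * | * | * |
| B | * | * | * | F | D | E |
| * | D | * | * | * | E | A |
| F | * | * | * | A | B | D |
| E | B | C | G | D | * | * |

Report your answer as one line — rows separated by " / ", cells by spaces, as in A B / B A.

A F E D B C G / D E F A C G B / G A D B E F C / B G A C F D E / C D B F G E A / F C G E A B D / E B C G D A F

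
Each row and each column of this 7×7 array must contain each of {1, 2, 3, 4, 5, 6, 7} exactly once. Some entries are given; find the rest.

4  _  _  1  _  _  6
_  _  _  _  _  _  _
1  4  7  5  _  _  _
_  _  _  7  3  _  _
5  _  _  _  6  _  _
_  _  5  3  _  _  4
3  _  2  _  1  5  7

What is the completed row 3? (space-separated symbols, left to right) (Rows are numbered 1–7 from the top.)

1 4 7 5 2 6 3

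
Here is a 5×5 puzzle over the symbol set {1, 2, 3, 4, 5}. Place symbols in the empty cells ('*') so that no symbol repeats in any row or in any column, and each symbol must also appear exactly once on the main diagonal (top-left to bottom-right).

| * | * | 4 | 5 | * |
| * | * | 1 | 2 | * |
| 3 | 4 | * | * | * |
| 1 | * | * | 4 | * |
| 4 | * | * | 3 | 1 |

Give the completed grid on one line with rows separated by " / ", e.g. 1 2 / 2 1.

2 1 4 5 3 / 5 3 1 2 4 / 3 4 5 1 2 / 1 2 3 4 5 / 4 5 2 3 1

(r1,c1): row 1 has {4,5}; column 1 has {1,3,4}; the diagonal has {1,4}, so it must be 2.
(r1,c5): row 1 has {2,4,5}; column 5 has {1}, so it must be 3.
(r2,c1): row 2 has {1,2}; column 1 has {1,2,3,4}, so it must be 5.
(r2,c2): row 2 has {1,2,5}; column 2 has {4}; the diagonal has {1,2,4}, so it must be 3.
(r2,c5): row 2 has {1,2,3,5}; column 5 has {1,3}, so it must be 4.
(r3,c3): row 3 has {3,4}; column 3 has {1,4}; the diagonal has {1,2,3,4}, so it must be 5.
(r3,c4): row 3 has {3,4,5}; column 4 has {2,3,4,5}, so it must be 1.
(r3,c5): row 3 has {1,3,4,5}; column 5 has {1,3,4}, so it must be 2.
(r4,c5): row 4 has {1,4}; column 5 has {1,2,3,4}, so it must be 5.
(r5,c3): row 5 has {1,3,4}; column 3 has {1,4,5}, so it must be 2.
(r1,c2): row 1 has {2,3,4,5}; column 2 has {3,4}, so it must be 1.
(r4,c2): row 4 has {1,4,5}; column 2 has {1,3,4}, so it must be 2.
(r4,c3): row 4 has {1,2,4,5}; column 3 has {1,2,4,5}, so it must be 3.
(r5,c2): row 5 has {1,2,3,4}; column 2 has {1,2,3,4}, so it must be 5.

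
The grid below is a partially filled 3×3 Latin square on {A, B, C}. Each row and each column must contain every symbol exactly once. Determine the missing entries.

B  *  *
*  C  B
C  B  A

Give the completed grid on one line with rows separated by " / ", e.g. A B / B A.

B A C / A C B / C B A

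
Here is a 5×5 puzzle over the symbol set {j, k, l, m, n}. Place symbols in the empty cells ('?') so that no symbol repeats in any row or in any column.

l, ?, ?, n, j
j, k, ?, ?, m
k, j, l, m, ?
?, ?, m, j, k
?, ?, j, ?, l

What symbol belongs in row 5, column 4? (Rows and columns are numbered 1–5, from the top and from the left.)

k

(r1,c2): row 1 has {j,l,n}; column 2 has {j,k}, so it must be m.
(r1,c3): row 1 has {j,l,m,n}; column 3 has {j,l,m}, so it must be k.
(r2,c3): row 2 has {j,k,m}; column 3 has {j,k,l,m}, so it must be n.
(r2,c4): row 2 has {j,k,m,n}; column 4 has {j,m,n}, so it must be l.
(r3,c5): row 3 has {j,k,l,m}; column 5 has {j,k,l,m}, so it must be n.
(r4,c1): row 4 has {j,k,m}; column 1 has {j,k,l}, so it must be n.
(r4,c2): row 4 has {j,k,m,n}; column 2 has {j,k,m}, so it must be l.
(r5,c1): row 5 has {j,l}; column 1 has {j,k,l,n}, so it must be m.
(r5,c2): row 5 has {j,l,m}; column 2 has {j,k,l,m}, so it must be n.
(r5,c4): row 5 has {j,l,m,n}; column 4 has {j,l,m,n}, so it must be k.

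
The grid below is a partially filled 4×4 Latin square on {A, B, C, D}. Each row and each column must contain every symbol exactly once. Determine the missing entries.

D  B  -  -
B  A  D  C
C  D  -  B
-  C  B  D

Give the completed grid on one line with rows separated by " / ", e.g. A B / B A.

At row 1, column 4: row 1 has {B,D}; column 4 has {B,C,D}; that leaves A.
At row 3, column 3: row 3 has {B,C,D}; column 3 has {B,D}; that leaves A.
At row 4, column 1: row 4 has {B,C,D}; column 1 has {B,C,D}; that leaves A.
At row 1, column 3: row 1 has {A,B,D}; column 3 has {A,B,D}; that leaves C.

D B C A / B A D C / C D A B / A C B D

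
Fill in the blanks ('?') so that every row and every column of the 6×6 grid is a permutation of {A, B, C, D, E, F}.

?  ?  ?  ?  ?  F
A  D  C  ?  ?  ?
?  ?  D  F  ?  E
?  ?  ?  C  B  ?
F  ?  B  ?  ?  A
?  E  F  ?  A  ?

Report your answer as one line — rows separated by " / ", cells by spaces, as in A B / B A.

C B E A D F / A D C E F B / B A D F C E / E F A C B D / F C B D E A / D E F B A C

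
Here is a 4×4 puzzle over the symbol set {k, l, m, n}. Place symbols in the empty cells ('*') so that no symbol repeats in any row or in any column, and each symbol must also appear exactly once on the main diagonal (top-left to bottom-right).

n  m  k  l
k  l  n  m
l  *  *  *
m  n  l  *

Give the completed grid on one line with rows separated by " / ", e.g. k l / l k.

n m k l / k l n m / l k m n / m n l k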